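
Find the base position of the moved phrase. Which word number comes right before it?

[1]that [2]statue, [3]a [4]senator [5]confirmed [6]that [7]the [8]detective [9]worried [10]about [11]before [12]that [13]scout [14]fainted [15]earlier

The displaced element is "that statue" (word 2).
It is linked across 1 clause boundary (that).
It functions as the object of the preposition "about" of "worried", so the gap sits immediately after word 10 ("about").
Base order: A senator confirmed that the detective worried about that statue before that scout fainted earlier.

10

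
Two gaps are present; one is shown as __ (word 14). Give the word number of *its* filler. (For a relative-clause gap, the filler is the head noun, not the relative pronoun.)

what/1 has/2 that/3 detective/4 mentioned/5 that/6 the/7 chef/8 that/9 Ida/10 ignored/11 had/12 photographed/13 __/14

The marked gap is the direct object of "photographed".
Its filler is the fronted wh-phrase "what", at word 1.
(The other dependency links word 8 to a gap after word 11.)

1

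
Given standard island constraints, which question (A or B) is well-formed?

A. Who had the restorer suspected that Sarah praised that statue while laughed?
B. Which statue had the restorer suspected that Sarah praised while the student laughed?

In A, the wh-phrase is extracted from inside an adjunct island (introduced by "while"), which blocks movement.
In B, the extraction path crosses only that-complement boundaries, which are transparent.
So B is grammatical.

B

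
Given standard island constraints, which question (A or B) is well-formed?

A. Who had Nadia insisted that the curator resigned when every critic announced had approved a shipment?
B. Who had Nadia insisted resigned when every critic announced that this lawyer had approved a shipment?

B

In A, the wh-phrase is extracted from inside an adjunct island (introduced by "when"), which blocks movement.
In B, the extraction path crosses only that-complement boundaries, which are transparent.
So B is grammatical.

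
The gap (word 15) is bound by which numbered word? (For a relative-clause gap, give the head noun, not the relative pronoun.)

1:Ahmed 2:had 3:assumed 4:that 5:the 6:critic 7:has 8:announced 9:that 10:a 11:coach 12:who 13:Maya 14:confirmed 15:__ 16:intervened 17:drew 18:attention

11

The gap at 15 is the subject of "intervened", inside a relative clause.
The relative pronoun is "who" (word 12); it is bound by the head noun immediately before it.
Its filler is the head noun "coach", at word 11.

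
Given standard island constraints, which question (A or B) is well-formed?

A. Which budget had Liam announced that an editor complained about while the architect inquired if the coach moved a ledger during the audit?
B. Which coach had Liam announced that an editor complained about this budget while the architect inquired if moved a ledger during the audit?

A

In B, the wh-phrase is extracted from inside an adjunct island (introduced by "while"), which blocks movement.
In A, the extraction path crosses only that-complement boundaries, which are transparent.
So A is grammatical.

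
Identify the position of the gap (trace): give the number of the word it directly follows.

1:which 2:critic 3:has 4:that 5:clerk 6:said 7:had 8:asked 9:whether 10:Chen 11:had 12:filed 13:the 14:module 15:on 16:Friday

6

The displaced element is "which critic" (word 2).
It is linked across 1 clause boundary (Ø).
It functions as the subject of "asked", so the gap sits immediately after word 6 ("said").
Base order: That clerk has said that which critic had asked whether Chen had filed the module on Friday.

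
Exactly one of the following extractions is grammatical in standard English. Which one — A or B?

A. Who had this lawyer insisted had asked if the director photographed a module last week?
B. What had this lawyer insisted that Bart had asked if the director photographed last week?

A

In B, the wh-phrase is extracted from inside a wh-island (introduced by "if"), which blocks movement.
In A, the extraction path crosses only that-complement boundaries, which are transparent.
So A is grammatical.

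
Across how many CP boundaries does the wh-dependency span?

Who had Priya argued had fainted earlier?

"who" is extracted from the subject of "fainted".
Boundaries crossed, outermost first: [Ø] — 1 in total.

1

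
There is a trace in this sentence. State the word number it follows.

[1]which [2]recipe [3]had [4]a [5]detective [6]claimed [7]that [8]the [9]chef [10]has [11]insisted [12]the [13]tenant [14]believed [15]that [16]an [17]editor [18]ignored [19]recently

18

The displaced element is "which recipe" (word 2).
It is linked across 3 clause boundaries (that → Ø → that).
It functions as the direct object of "ignored", so the gap sits immediately after word 18 ("ignored").
Base order: A detective had claimed that the chef has insisted the tenant believed that an editor ignored which recipe recently.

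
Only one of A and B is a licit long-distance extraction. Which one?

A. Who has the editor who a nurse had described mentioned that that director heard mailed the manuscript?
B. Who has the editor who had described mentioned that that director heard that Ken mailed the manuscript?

A

In B, the wh-phrase is extracted from inside a complex-NP island (relative clause) (introduced by "who"), which blocks movement.
In A, the extraction path crosses only that-complement boundaries, which are transparent.
So A is grammatical.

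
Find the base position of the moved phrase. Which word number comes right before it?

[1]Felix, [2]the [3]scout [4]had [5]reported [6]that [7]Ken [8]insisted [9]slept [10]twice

8

The displaced element is "Felix" (word 1).
It is linked across 2 clause boundaries (that → Ø).
It functions as the subject of "slept", so the gap sits immediately after word 8 ("insisted").
Base order: The scout had reported that Ken insisted that Felix slept twice.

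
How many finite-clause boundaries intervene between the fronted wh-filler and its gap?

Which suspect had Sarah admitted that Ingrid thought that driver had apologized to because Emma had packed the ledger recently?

2

"which suspect" is extracted from the PP object of "apologized".
Boundaries crossed, outermost first: [that], [Ø] — 2 in total.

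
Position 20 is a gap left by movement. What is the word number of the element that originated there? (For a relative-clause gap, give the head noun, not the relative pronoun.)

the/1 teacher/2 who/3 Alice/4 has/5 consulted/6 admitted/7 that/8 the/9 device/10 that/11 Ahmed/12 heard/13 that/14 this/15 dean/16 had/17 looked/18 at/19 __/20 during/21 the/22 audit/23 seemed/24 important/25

The gap at 20 is the prepositional object of "looked", inside a relative clause.
The relative pronoun is "that" (word 11); it is bound by the head noun immediately before it.
Its filler is the head noun "device", at word 10.

10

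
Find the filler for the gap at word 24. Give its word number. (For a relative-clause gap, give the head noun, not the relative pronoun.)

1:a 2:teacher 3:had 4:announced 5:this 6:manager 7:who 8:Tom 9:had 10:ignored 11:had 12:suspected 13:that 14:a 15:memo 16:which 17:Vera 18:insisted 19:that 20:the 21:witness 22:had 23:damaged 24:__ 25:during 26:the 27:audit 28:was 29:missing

15

The gap at 24 is the object of "damaged", inside a relative clause.
The relative pronoun is "which" (word 16); it is bound by the head noun immediately before it.
Its filler is the head noun "memo", at word 15.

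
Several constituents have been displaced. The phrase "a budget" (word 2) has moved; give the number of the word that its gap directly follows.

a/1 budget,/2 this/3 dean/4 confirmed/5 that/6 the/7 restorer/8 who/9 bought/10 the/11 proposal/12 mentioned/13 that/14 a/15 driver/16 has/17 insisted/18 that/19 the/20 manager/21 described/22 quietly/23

The displaced element is "a budget" (word 2).
It is linked across 3 clause boundaries (that → that → that).
It functions as the direct object of "described", so the gap sits immediately after word 22 ("described").
Base order: This dean confirmed that the restorer who bought the proposal mentioned that a driver has insisted that the manager described a budget quietly.

22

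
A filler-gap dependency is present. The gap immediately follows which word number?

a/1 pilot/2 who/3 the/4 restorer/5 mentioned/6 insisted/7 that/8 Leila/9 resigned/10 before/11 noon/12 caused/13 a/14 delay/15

6

The displaced element is "a pilot" (word 2).
It is linked across 1 clause boundary (Ø).
It functions as the subject of "insisted", so the gap sits immediately after word 6 ("mentioned").
Base order: The restorer mentioned that a pilot insisted that Leila resigned before noon.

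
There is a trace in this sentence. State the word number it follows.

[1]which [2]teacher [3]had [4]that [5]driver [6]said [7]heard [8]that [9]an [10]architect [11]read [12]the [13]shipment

The displaced element is "which teacher" (word 2).
It is linked across 1 clause boundary (Ø).
It functions as the subject of "heard", so the gap sits immediately after word 6 ("said").
Base order: That driver had said which teacher heard that an architect read the shipment.

6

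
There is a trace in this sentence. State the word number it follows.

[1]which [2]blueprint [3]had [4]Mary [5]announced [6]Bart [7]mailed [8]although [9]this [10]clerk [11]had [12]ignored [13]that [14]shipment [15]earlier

7

The displaced element is "which blueprint" (word 2).
It is linked across 1 clause boundary (Ø).
It functions as the direct object of "mailed", so the gap sits immediately after word 7 ("mailed").
Base order: Mary had announced Bart mailed which blueprint although this clerk had ignored that shipment earlier.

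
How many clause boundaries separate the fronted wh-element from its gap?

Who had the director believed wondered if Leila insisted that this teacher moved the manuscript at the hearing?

"who" is extracted from the subject of "wondered".
Boundaries crossed, outermost first: [Ø] — 1 in total.

1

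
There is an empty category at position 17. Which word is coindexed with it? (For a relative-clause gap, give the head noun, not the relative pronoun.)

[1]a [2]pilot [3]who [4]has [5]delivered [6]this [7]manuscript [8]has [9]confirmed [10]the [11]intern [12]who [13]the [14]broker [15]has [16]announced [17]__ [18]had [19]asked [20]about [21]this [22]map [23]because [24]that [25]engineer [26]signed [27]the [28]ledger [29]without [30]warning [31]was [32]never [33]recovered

The gap at 17 is the subject of "asked", inside a relative clause.
The relative pronoun is "who" (word 12); it is bound by the head noun immediately before it.
Its filler is the head noun "intern", at word 11.

11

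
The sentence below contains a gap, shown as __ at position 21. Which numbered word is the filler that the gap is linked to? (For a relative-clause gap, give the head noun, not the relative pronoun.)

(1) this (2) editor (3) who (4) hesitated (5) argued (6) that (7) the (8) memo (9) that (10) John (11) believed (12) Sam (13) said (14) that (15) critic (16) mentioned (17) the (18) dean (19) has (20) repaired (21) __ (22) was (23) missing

The gap at 21 is the object of "repaired", inside a relative clause.
The relative pronoun is "that" (word 9); it is bound by the head noun immediately before it.
Its filler is the head noun "memo", at word 8.

8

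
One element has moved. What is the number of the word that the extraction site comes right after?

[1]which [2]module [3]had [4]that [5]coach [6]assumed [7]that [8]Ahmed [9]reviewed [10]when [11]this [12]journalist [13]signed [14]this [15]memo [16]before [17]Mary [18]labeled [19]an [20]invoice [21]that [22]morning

9

The displaced element is "which module" (word 2).
It is linked across 1 clause boundary (that).
It functions as the direct object of "reviewed", so the gap sits immediately after word 9 ("reviewed").
Base order: That coach had assumed that Ahmed reviewed which module when this journalist signed this memo before Mary labeled an invoice that morning.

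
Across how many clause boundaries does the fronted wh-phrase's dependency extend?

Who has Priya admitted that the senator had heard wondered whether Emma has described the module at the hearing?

"who" is extracted from the subject of "wondered".
Boundaries crossed, outermost first: [that], [Ø] — 2 in total.

2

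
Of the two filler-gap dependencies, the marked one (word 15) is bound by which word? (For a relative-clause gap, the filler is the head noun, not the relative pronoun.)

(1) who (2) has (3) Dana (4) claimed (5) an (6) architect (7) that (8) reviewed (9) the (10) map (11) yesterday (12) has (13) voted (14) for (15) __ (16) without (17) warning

The marked gap is the object of the preposition "for" of "voted".
Its filler is the fronted wh-phrase "who", at word 1.
(The other dependency links word 6 to a gap after word 7.)

1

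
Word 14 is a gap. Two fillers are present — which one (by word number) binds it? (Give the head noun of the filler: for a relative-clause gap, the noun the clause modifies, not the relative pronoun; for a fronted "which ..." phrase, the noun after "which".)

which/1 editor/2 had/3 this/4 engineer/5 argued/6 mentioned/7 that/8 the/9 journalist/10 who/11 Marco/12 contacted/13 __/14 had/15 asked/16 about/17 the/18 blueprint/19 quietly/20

The marked gap is inside the relative clause, the direct object of "contacted".
Its filler is the head noun "journalist" (via "who"), at word 10.
(The other dependency links word 2 to a gap after word 6.)

10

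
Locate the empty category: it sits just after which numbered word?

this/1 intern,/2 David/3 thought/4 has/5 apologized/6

The displaced element is "this intern" (word 2).
It is linked across 1 clause boundary (Ø).
It functions as the subject of "apologized", so the gap sits immediately after word 4 ("thought").
Base order: David thought that this intern has apologized.

4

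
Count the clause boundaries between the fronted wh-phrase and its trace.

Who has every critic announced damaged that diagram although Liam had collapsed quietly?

1

"who" is extracted from the subject of "damaged".
Boundaries crossed, outermost first: [Ø] — 1 in total.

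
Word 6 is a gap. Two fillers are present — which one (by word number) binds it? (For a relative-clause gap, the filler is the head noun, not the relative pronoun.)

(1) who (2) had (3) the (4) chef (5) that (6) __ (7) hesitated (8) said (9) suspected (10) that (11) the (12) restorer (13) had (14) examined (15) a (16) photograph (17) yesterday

4

The marked gap is inside the relative clause, the subject of "hesitated".
Its filler is the head noun "chef" (via "that"), at word 4.
(The other dependency links word 1 to a gap after word 8.)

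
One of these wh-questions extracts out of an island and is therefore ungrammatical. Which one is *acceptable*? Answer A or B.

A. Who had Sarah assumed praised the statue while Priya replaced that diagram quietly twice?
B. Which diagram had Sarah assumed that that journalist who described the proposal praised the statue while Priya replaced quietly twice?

A

In B, the wh-phrase is extracted from inside an adjunct island (introduced by "while"), which blocks movement.
In A, the extraction path crosses only that-complement boundaries, which are transparent.
So A is grammatical.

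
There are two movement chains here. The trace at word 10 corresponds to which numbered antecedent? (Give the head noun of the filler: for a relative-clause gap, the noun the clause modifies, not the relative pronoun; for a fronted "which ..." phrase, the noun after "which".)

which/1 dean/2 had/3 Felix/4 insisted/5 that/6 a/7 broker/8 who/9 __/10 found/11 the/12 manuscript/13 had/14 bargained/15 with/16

8

The marked gap is inside the relative clause, the subject of "found".
Its filler is the head noun "broker" (via "who"), at word 8.
(The other dependency links word 2 to a gap after word 16.)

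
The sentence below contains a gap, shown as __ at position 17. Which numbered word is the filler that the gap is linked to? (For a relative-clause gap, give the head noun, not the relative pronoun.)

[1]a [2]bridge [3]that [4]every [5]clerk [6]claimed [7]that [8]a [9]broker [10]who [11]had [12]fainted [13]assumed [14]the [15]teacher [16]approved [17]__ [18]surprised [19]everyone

2

The gap at 17 is the object of "approved", inside a relative clause.
The relative pronoun is "that" (word 3); it is bound by the head noun immediately before it.
Its filler is the head noun "bridge", at word 2.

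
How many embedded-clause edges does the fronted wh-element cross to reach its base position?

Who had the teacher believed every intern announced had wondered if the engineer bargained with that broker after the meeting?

"who" is extracted from the subject of "wondered".
Boundaries crossed, outermost first: [Ø], [Ø] — 2 in total.

2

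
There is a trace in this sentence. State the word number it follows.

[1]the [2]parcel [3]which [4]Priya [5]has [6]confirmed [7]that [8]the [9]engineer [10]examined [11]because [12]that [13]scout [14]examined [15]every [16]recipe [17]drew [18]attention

10

The displaced element is "the parcel" (word 2).
It is linked across 1 clause boundary (that).
It functions as the direct object of "examined", so the gap sits immediately after word 10 ("examined").
Base order: Priya has confirmed that the engineer examined the parcel because that scout examined every recipe.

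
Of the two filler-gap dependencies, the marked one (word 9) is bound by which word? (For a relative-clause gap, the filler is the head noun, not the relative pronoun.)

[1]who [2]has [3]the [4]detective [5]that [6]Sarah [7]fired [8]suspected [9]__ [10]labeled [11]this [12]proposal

The marked gap is the subject of "labeled".
Its filler is the fronted wh-phrase "who", at word 1.
(The other dependency links word 4 to a gap after word 7.)

1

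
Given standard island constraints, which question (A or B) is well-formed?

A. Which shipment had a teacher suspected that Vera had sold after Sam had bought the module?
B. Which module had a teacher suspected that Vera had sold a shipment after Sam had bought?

In B, the wh-phrase is extracted from inside an adjunct island (introduced by "after"), which blocks movement.
In A, the extraction path crosses only that-complement boundaries, which are transparent.
So A is grammatical.

A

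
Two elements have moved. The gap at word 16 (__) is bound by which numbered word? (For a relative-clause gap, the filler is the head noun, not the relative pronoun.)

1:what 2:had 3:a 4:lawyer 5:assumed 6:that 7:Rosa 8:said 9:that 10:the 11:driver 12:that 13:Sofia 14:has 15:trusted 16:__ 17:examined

The marked gap is inside the relative clause, the direct object of "trusted".
Its filler is the head noun "driver" (via "that"), at word 11.
(The other dependency links word 1 to a gap after word 17.)

11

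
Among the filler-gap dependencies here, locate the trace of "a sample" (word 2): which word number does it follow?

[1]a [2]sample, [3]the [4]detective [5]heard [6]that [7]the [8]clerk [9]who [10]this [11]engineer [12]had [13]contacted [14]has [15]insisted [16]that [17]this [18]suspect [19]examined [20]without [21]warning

19

The displaced element is "a sample" (word 2).
It is linked across 2 clause boundaries (that → that).
It functions as the direct object of "examined", so the gap sits immediately after word 19 ("examined").
Base order: The detective heard that the clerk who this engineer had contacted has insisted that this suspect examined a sample without warning.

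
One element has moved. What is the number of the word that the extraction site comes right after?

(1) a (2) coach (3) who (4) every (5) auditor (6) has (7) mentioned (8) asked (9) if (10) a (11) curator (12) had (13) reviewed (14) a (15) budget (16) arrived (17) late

The displaced element is "a coach" (word 2).
It is linked across 1 clause boundary (Ø).
It functions as the subject of "asked", so the gap sits immediately after word 7 ("mentioned").
Base order: Every auditor has mentioned a coach asked if a curator had reviewed a budget.

7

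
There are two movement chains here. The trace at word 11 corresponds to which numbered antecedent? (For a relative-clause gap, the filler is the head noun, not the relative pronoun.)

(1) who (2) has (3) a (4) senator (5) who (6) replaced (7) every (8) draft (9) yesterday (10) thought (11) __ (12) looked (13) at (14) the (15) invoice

The marked gap is the subject of "looked".
Its filler is the fronted wh-phrase "who", at word 1.
(The other dependency links word 4 to a gap after word 5.)

1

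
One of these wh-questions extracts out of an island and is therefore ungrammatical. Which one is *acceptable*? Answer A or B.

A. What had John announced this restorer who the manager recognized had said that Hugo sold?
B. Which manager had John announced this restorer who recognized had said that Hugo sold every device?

In B, the wh-phrase is extracted from inside a complex-NP island (relative clause) (introduced by "who"), which blocks movement.
In A, the extraction path crosses only that-complement boundaries, which are transparent.
So A is grammatical.

A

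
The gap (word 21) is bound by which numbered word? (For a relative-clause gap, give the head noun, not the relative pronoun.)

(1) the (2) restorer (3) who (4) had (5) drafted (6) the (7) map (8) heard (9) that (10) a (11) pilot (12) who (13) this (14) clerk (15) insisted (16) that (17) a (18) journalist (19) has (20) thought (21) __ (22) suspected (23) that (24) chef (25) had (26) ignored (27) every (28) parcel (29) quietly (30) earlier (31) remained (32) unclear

The gap at 21 is the subject of "suspected", inside a relative clause.
The relative pronoun is "who" (word 12); it is bound by the head noun immediately before it.
Its filler is the head noun "pilot", at word 11.

11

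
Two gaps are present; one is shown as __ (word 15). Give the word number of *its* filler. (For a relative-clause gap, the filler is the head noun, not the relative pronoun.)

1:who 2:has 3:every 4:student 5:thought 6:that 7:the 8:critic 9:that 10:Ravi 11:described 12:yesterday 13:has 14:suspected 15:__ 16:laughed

1

The marked gap is the subject of "laughed".
Its filler is the fronted wh-phrase "who", at word 1.
(The other dependency links word 8 to a gap after word 11.)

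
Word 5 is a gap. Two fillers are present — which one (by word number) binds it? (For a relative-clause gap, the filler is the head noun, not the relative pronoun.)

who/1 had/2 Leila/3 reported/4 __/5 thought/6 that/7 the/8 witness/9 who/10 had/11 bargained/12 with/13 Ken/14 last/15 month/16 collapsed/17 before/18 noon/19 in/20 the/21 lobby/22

The marked gap is the subject of "thought".
Its filler is the fronted wh-phrase "who", at word 1.
(The other dependency links word 9 to a gap after word 10.)

1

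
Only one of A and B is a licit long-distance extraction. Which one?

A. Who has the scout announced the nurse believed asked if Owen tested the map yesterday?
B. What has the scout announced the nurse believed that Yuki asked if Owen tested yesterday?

A

In B, the wh-phrase is extracted from inside a wh-island (introduced by "if"), which blocks movement.
In A, the extraction path crosses only that-complement boundaries, which are transparent.
So A is grammatical.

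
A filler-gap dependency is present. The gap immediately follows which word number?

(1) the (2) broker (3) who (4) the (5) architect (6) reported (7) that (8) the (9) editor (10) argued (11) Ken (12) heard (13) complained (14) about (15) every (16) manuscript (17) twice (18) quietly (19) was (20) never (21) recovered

12

The displaced element is "the broker" (word 2).
It is linked across 3 clause boundaries (that → Ø → Ø).
It functions as the subject of "complained", so the gap sits immediately after word 12 ("heard").
Base order: The architect reported that the editor argued Ken heard that the broker complained about every manuscript twice quietly.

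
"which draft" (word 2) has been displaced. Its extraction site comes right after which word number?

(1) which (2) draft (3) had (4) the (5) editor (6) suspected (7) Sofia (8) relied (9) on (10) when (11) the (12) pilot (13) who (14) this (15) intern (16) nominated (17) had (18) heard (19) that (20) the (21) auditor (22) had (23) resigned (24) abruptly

The displaced element is "which draft" (word 2).
It is linked across 1 clause boundary (Ø).
It functions as the object of the preposition "on" of "relied", so the gap sits immediately after word 9 ("on").
Base order: The editor had suspected Sofia relied on which draft when the pilot who this intern nominated had heard that the auditor had resigned abruptly.

9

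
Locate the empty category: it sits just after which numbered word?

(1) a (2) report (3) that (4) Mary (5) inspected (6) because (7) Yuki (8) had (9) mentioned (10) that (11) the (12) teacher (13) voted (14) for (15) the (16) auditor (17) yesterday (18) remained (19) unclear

The displaced element is "a report" (word 2).
It functions as the direct object of "inspected", so the gap sits immediately after word 5 ("inspected").
Base order: Mary inspected a report because Yuki had mentioned that the teacher voted for the auditor yesterday.

5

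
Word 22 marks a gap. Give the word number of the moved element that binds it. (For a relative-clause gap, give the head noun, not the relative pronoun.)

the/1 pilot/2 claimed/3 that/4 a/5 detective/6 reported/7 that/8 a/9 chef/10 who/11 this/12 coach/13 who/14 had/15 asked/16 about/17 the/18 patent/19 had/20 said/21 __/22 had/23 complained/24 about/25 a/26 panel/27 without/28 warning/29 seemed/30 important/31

10

The gap at 22 is the subject of "complained", inside a relative clause.
The relative pronoun is "who" (word 11); it is bound by the head noun immediately before it.
Its filler is the head noun "chef", at word 10.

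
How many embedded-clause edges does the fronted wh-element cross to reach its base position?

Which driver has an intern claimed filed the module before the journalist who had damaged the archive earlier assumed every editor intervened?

1

"which driver" is extracted from the subject of "filed".
Boundaries crossed, outermost first: [Ø] — 1 in total.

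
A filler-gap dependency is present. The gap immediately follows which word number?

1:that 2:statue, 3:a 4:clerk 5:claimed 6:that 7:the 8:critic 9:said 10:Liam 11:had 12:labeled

12

The displaced element is "that statue" (word 2).
It is linked across 2 clause boundaries (that → Ø).
It functions as the direct object of "labeled", so the gap sits immediately after word 12 ("labeled").
Base order: A clerk claimed that the critic said Liam had labeled that statue.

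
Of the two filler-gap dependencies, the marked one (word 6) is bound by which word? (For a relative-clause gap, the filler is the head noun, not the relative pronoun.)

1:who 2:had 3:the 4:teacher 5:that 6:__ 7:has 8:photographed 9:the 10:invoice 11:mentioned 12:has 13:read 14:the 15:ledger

4

The marked gap is inside the relative clause, the subject of "photographed".
Its filler is the head noun "teacher" (via "that"), at word 4.
(The other dependency links word 1 to a gap after word 11.)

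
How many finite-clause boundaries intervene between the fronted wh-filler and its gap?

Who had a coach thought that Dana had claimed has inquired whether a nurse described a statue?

2

"who" is extracted from the subject of "inquired".
Boundaries crossed, outermost first: [that], [Ø] — 2 in total.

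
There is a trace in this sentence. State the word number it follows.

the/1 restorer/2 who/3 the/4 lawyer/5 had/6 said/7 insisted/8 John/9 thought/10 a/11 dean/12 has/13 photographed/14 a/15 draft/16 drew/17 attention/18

7

The displaced element is "the restorer" (word 2).
It is linked across 1 clause boundary (Ø).
It functions as the subject of "insisted", so the gap sits immediately after word 7 ("said").
Base order: The lawyer had said that the restorer insisted John thought a dean has photographed a draft.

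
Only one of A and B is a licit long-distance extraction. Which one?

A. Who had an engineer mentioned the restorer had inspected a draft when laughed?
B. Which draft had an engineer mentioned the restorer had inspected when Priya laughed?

B

In A, the wh-phrase is extracted from inside an adjunct island (introduced by "when"), which blocks movement.
In B, the extraction path crosses only that-complement boundaries, which are transparent.
So B is grammatical.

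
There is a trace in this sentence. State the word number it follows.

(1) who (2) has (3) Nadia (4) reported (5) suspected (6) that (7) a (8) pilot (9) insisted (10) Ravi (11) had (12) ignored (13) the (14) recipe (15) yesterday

The displaced element is "who" (word 1).
It is linked across 1 clause boundary (Ø).
It functions as the subject of "suspected", so the gap sits immediately after word 4 ("reported").
Base order: Nadia has reported who suspected that a pilot insisted Ravi had ignored the recipe yesterday.

4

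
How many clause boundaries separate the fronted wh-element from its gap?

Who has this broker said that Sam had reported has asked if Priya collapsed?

2

"who" is extracted from the subject of "asked".
Boundaries crossed, outermost first: [that], [Ø] — 2 in total.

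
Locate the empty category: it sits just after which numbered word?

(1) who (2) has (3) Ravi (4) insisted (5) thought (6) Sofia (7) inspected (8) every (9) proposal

The displaced element is "who" (word 1).
It is linked across 1 clause boundary (Ø).
It functions as the subject of "thought", so the gap sits immediately after word 4 ("insisted").
Base order: Ravi has insisted that who thought Sofia inspected every proposal.

4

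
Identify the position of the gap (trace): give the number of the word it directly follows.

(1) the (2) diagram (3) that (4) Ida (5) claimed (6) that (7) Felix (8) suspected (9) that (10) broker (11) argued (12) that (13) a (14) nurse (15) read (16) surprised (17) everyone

The displaced element is "the diagram" (word 2).
It is linked across 3 clause boundaries (that → Ø → that).
It functions as the direct object of "read", so the gap sits immediately after word 15 ("read").
Base order: Ida claimed that Felix suspected that broker argued that a nurse read the diagram.

15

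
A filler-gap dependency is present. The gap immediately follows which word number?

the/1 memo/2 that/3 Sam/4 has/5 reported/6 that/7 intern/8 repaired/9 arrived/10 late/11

The displaced element is "the memo" (word 2).
It is linked across 1 clause boundary (Ø).
It functions as the direct object of "repaired", so the gap sits immediately after word 9 ("repaired").
Base order: Sam has reported that intern repaired the memo.

9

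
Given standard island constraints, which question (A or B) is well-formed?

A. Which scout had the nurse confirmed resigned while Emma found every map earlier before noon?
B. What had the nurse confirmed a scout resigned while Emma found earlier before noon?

A

In B, the wh-phrase is extracted from inside an adjunct island (introduced by "while"), which blocks movement.
In A, the extraction path crosses only that-complement boundaries, which are transparent.
So A is grammatical.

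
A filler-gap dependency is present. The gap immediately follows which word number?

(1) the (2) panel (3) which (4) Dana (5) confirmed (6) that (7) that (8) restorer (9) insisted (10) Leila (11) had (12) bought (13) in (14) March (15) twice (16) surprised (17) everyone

12

The displaced element is "the panel" (word 2).
It is linked across 2 clause boundaries (that → Ø).
It functions as the direct object of "bought", so the gap sits immediately after word 12 ("bought").
Base order: Dana confirmed that that restorer insisted Leila had bought the panel in March twice.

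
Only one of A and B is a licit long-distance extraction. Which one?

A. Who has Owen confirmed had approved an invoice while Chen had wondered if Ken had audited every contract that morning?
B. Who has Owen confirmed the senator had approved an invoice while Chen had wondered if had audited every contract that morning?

In B, the wh-phrase is extracted from inside an adjunct island (introduced by "while"), which blocks movement.
In A, the extraction path crosses only that-complement boundaries, which are transparent.
So A is grammatical.

A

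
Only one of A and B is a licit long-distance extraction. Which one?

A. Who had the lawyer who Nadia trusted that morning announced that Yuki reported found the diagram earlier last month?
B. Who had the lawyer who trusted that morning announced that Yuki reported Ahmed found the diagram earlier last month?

In B, the wh-phrase is extracted from inside a complex-NP island (relative clause) (introduced by "who"), which blocks movement.
In A, the extraction path crosses only that-complement boundaries, which are transparent.
So A is grammatical.

A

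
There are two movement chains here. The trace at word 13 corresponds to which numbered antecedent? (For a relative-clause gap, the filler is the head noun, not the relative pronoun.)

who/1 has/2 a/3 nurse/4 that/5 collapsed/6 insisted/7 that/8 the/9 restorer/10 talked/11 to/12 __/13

The marked gap is the object of the preposition "to" of "talked".
Its filler is the fronted wh-phrase "who", at word 1.
(The other dependency links word 4 to a gap after word 5.)

1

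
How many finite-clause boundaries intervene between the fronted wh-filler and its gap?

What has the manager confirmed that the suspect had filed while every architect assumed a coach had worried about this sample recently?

1

"what" is extracted from the object of "filed".
Boundaries crossed, outermost first: [that] — 1 in total.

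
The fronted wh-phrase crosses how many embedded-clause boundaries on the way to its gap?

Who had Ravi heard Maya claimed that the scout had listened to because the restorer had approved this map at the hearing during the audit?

"who" is extracted from the PP object of "listened".
Boundaries crossed, outermost first: [Ø], [that] — 2 in total.

2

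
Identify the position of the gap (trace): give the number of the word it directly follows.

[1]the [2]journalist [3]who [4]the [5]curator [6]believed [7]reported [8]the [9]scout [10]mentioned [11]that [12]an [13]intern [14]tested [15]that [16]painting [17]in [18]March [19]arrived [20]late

The displaced element is "the journalist" (word 2).
It is linked across 1 clause boundary (Ø).
It functions as the subject of "reported", so the gap sits immediately after word 6 ("believed").
Base order: The curator believed that the journalist reported the scout mentioned that an intern tested that painting in March.

6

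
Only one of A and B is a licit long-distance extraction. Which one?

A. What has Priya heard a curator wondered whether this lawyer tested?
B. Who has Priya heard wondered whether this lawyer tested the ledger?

In A, the wh-phrase is extracted from inside a wh-island (introduced by "whether"), which blocks movement.
In B, the extraction path crosses only that-complement boundaries, which are transparent.
So B is grammatical.

B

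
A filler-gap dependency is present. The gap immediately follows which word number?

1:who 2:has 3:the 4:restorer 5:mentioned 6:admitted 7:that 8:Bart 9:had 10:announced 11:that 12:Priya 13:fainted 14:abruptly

The displaced element is "who" (word 1).
It is linked across 1 clause boundary (Ø).
It functions as the subject of "admitted", so the gap sits immediately after word 5 ("mentioned").
Base order: The restorer has mentioned that who admitted that Bart had announced that Priya fainted abruptly.

5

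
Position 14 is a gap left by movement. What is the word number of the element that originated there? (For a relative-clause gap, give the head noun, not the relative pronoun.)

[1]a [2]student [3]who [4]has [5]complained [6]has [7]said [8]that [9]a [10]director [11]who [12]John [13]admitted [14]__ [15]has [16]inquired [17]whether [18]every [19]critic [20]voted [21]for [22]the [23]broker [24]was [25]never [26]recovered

The gap at 14 is the subject of "inquired", inside a relative clause.
The relative pronoun is "who" (word 11); it is bound by the head noun immediately before it.
Its filler is the head noun "director", at word 10.

10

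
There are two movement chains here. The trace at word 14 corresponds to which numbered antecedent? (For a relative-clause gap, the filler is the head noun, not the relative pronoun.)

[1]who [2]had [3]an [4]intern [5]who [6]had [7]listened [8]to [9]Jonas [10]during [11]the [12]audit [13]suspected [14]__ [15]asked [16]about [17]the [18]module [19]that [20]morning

The marked gap is the subject of "asked".
Its filler is the fronted wh-phrase "who", at word 1.
(The other dependency links word 4 to a gap after word 5.)

1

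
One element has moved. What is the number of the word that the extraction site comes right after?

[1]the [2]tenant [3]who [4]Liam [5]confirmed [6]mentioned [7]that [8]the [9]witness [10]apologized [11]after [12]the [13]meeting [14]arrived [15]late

5

The displaced element is "the tenant" (word 2).
It is linked across 1 clause boundary (Ø).
It functions as the subject of "mentioned", so the gap sits immediately after word 5 ("confirmed").
Base order: Liam confirmed the tenant mentioned that the witness apologized after the meeting.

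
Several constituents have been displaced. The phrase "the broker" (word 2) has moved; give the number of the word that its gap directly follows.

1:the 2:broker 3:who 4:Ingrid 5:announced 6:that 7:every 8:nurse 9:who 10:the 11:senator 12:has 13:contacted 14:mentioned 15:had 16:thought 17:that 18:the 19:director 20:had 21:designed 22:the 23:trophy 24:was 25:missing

The displaced element is "the broker" (word 2).
It is linked across 2 clause boundaries (that → Ø).
It functions as the subject of "thought", so the gap sits immediately after word 14 ("mentioned").
Base order: Ingrid announced that every nurse who the senator has contacted mentioned that the broker had thought that the director had designed the trophy.

14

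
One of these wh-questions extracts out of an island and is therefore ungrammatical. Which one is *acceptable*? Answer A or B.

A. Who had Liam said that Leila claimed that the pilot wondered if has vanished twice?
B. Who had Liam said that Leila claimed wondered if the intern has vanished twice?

In A, the wh-phrase is extracted from inside a wh-island (introduced by "if"), which blocks movement.
In B, the extraction path crosses only that-complement boundaries, which are transparent.
So B is grammatical.

B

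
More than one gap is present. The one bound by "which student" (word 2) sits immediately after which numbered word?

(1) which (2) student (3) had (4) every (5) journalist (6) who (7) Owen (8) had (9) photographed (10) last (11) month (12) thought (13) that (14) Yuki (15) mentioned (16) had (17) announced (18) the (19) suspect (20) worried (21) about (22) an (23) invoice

15

The displaced element is "which student" (word 2).
It is linked across 2 clause boundaries (that → Ø).
It functions as the subject of "announced", so the gap sits immediately after word 15 ("mentioned").
Base order: Every journalist who Owen had photographed last month had thought that Yuki mentioned that which student had announced the suspect worried about an invoice.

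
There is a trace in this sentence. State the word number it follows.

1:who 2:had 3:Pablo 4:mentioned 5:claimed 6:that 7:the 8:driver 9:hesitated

The displaced element is "who" (word 1).
It is linked across 1 clause boundary (Ø).
It functions as the subject of "claimed", so the gap sits immediately after word 4 ("mentioned").
Base order: Pablo had mentioned that who claimed that the driver hesitated.

4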